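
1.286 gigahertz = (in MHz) 1286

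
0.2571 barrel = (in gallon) 10.8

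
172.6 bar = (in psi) 2503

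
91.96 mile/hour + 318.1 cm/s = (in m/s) 44.29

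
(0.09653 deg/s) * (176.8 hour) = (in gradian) 6.827e+04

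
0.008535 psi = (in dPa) 588.5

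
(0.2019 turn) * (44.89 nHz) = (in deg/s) 3.263e-06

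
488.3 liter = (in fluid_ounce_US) 1.651e+04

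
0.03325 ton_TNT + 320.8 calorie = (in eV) 8.683e+26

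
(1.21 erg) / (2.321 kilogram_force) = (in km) 5.316e-12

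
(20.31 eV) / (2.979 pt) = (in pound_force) 6.961e-16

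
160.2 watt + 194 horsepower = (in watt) 1.448e+05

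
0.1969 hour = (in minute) 11.81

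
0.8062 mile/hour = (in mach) 0.001058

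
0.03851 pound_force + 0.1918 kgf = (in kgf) 0.2093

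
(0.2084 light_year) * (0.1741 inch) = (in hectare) 8.719e+08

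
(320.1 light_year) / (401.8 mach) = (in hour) 6.149e+09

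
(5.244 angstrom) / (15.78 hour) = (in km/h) 3.323e-14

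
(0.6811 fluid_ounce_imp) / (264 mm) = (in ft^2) 0.000789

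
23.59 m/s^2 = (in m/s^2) 23.59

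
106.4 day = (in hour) 2554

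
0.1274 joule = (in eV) 7.952e+17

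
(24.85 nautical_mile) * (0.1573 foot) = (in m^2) 2207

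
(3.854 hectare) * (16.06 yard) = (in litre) 5.66e+08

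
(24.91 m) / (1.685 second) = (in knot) 28.74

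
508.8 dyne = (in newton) 0.005088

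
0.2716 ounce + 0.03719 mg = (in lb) 0.01698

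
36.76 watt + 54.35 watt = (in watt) 91.11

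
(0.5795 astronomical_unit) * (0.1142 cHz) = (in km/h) 3.564e+08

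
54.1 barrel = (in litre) 8601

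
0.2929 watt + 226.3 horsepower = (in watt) 1.688e+05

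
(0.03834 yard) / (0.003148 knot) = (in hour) 0.006013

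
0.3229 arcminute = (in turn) 1.495e-05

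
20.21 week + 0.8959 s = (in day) 141.5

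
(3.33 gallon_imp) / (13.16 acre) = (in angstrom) 2843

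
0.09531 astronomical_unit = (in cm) 1.426e+12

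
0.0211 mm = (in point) 0.05981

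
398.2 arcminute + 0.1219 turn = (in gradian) 56.13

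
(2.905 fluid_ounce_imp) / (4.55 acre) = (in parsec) 1.453e-25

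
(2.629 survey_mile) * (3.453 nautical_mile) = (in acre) 6686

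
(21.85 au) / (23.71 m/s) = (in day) 1.596e+06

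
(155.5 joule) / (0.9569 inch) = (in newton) 6398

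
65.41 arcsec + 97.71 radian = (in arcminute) 3.359e+05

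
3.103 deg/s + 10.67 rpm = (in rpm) 11.19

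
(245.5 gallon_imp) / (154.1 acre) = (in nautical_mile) 9.663e-10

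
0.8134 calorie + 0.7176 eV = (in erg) 3.403e+07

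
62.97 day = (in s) 5.441e+06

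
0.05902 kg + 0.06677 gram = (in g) 59.09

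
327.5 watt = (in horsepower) 0.4392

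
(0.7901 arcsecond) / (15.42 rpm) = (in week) 3.922e-12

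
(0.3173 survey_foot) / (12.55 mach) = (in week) 3.742e-11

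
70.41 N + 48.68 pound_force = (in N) 286.9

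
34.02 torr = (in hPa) 45.36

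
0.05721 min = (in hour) 0.0009535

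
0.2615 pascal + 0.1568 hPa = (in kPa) 0.01594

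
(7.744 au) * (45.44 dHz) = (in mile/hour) 1.178e+13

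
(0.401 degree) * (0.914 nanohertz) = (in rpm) 6.109e-11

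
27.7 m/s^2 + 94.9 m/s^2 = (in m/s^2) 122.6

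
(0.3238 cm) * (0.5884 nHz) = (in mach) 5.595e-15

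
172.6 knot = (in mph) 198.6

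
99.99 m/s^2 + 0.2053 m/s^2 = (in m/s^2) 100.2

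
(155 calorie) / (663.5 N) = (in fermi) 9.774e+14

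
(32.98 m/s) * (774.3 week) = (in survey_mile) 9.597e+06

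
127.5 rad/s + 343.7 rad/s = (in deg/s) 2.7e+04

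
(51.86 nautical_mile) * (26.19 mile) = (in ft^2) 4.357e+10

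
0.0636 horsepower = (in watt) 47.43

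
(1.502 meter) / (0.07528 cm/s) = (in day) 0.02309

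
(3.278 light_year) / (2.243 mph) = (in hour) 8.591e+12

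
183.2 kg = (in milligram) 1.832e+08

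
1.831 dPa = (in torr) 0.001373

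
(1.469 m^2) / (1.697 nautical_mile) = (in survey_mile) 2.904e-07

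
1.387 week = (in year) 0.0266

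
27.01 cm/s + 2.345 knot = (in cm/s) 147.6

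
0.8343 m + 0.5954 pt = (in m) 0.8345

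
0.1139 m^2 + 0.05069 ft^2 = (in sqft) 1.277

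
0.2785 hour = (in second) 1003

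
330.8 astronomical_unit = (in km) 4.949e+10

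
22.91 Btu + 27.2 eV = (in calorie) 5777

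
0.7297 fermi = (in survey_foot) 2.394e-15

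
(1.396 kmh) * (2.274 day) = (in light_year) 8.053e-12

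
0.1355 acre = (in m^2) 548.3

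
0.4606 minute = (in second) 27.64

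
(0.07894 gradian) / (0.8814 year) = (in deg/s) 2.556e-09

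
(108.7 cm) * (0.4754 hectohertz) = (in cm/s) 5168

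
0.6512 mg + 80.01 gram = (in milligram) 8.001e+04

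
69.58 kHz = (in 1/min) 4.175e+06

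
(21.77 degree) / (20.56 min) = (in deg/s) 0.01765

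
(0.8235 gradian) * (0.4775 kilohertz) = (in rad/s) 6.177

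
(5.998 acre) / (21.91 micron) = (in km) 1.108e+06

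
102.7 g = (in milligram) 1.027e+05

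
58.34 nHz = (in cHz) 5.834e-06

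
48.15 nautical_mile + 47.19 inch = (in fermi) 8.917e+19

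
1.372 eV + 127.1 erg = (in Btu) 1.205e-08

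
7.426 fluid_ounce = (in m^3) 0.0002196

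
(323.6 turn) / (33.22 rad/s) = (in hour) 0.017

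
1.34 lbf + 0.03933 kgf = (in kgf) 0.6471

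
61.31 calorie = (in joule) 256.5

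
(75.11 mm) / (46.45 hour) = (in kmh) 1.617e-06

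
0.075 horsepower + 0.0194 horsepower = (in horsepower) 0.0944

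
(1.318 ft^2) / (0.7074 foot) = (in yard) 0.6211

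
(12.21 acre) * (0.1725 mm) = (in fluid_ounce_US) 2.882e+05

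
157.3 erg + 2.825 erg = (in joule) 1.601e-05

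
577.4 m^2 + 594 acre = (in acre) 594.1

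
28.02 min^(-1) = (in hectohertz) 0.00467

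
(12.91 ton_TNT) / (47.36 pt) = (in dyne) 3.233e+17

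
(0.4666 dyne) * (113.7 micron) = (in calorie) 1.268e-10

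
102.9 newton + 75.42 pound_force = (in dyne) 4.384e+07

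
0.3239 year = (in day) 118.2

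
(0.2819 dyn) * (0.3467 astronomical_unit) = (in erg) 1.462e+12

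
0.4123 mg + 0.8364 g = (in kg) 0.0008368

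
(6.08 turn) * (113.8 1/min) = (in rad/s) 72.46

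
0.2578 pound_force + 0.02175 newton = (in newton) 1.169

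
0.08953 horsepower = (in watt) 66.76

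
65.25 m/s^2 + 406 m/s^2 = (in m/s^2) 471.2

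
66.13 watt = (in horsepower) 0.08868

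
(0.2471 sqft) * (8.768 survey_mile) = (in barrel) 2037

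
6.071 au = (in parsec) 2.943e-05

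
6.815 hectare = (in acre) 16.84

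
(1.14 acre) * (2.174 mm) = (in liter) 1.003e+04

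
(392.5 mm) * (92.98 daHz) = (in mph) 816.4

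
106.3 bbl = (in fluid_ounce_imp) 5.948e+05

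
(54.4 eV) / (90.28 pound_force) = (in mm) 2.17e-17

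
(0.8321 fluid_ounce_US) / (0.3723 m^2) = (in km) 6.61e-08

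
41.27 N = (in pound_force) 9.278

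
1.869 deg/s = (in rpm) 0.3115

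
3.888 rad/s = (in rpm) 37.13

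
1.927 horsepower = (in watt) 1437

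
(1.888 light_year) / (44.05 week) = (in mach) 1.969e+06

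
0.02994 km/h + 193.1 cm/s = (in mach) 0.005695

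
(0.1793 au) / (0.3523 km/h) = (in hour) 7.614e+07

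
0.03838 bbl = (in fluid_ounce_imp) 214.8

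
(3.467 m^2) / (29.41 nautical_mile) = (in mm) 0.06365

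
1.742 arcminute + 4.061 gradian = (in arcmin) 221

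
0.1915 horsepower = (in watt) 142.8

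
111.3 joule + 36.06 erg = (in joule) 111.3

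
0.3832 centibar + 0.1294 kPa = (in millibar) 5.126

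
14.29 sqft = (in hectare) 0.0001328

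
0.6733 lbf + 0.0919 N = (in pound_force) 0.694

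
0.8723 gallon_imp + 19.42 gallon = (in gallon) 20.47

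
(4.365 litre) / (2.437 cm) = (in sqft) 1.928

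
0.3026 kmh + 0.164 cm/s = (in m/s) 0.0857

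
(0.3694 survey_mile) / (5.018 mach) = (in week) 5.753e-07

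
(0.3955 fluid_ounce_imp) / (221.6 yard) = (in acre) 1.37e-11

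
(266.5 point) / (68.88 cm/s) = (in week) 2.257e-07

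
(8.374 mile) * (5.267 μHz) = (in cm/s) 7.098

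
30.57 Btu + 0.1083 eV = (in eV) 2.013e+23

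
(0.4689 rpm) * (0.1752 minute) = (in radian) 0.5162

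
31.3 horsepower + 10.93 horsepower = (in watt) 3.149e+04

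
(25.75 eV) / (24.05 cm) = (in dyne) 1.715e-12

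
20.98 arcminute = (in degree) 0.3497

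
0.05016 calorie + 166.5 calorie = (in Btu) 0.6605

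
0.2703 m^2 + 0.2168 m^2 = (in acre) 0.0001204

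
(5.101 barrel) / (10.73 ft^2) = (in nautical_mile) 0.0004393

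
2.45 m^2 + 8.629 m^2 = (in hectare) 0.001108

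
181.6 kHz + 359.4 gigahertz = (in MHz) 3.594e+05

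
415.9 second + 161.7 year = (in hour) 1.416e+06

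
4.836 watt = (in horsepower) 0.006485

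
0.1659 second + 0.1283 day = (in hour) 3.079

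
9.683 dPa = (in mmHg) 0.007263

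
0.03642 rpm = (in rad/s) 0.003814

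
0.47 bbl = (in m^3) 0.07472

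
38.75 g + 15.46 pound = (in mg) 7.051e+06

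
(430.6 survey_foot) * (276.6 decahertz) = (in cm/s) 3.63e+07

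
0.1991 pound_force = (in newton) 0.8856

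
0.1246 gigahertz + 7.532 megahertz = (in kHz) 1.321e+05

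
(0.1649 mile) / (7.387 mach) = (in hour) 2.931e-05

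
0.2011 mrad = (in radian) 0.0002011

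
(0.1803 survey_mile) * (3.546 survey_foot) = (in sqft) 3376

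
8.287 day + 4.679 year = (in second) 1.483e+08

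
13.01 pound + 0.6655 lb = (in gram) 6203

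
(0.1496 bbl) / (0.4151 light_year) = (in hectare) 6.056e-22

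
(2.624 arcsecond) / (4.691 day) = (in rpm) 2.997e-10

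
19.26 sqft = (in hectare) 0.0001789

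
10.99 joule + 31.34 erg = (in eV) 6.859e+19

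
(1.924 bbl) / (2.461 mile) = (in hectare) 7.723e-09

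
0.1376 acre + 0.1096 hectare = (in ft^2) 1.779e+04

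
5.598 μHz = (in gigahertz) 5.598e-15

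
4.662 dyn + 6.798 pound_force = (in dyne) 3.024e+06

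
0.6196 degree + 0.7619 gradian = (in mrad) 22.78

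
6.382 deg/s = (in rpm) 1.064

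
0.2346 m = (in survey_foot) 0.7697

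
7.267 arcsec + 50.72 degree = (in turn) 0.1409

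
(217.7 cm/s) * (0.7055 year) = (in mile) 3.01e+04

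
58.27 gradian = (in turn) 0.1457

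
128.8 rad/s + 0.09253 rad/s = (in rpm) 1231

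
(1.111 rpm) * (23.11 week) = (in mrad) 1.626e+09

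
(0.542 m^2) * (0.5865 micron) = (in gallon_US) 8.398e-05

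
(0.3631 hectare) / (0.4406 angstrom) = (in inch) 3.245e+15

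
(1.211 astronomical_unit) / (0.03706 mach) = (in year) 455.2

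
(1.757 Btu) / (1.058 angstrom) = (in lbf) 3.939e+12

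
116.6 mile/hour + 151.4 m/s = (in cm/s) 2.035e+04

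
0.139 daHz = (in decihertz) 13.9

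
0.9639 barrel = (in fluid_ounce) 5182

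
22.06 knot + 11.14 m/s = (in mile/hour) 50.31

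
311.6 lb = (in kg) 141.3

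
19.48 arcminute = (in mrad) 5.667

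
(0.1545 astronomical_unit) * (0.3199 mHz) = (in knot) 1.437e+07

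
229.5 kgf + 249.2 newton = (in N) 2500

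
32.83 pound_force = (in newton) 146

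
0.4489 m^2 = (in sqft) 4.832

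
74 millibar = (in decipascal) 7.4e+04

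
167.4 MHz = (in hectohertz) 1.674e+06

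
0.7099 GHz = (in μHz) 7.099e+14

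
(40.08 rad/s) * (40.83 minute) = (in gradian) 6.251e+06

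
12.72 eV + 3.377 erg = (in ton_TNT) 8.071e-17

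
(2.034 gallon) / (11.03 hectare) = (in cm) 6.981e-06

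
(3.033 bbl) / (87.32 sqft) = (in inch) 2.34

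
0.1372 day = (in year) 0.0003759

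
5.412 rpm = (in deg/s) 32.47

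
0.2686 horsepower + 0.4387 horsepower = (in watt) 527.4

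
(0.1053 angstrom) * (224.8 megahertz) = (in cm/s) 0.2367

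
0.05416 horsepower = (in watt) 40.39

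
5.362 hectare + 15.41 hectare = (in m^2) 2.077e+05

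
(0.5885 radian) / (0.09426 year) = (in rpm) 1.891e-06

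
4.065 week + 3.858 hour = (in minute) 4.121e+04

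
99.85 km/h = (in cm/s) 2774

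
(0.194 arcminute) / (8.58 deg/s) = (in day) 4.362e-09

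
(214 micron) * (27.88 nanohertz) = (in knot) 1.16e-11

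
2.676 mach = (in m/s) 911.2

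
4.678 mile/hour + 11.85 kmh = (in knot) 10.46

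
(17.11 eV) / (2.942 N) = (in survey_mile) 5.79e-22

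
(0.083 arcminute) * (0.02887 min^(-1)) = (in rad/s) 1.162e-08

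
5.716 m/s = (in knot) 11.11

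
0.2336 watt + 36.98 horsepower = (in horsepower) 36.98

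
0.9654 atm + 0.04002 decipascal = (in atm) 0.9654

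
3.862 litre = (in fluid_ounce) 130.6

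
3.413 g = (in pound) 0.007524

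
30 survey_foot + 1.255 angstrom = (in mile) 0.005682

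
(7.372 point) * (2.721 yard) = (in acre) 1.599e-06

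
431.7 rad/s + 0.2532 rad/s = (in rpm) 4125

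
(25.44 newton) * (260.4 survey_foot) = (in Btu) 1.914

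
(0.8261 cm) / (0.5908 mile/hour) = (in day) 3.62e-07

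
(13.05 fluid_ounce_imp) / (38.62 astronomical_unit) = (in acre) 1.586e-20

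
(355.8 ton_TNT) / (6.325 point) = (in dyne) 6.672e+19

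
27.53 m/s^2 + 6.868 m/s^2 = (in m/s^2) 34.4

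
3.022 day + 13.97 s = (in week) 0.4317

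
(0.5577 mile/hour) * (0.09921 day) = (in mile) 1.328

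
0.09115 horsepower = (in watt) 67.97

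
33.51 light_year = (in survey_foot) 1.04e+18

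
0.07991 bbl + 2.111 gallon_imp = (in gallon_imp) 4.906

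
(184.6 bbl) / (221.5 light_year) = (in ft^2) 1.508e-16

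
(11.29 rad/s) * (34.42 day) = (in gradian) 2.137e+09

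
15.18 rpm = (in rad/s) 1.59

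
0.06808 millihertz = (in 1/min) 0.004085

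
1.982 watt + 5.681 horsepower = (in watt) 4238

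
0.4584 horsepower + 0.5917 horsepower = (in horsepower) 1.05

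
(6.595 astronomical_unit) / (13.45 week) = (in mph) 2.713e+05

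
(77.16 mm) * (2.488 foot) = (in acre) 1.446e-05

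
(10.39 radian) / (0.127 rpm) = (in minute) 13.02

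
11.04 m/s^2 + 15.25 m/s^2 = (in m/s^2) 26.29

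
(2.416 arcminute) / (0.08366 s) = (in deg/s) 0.4813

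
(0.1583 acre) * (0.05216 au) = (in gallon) 1.321e+15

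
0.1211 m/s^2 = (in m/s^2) 0.1211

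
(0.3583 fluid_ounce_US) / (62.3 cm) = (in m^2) 1.701e-05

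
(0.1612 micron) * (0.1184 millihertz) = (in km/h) 6.871e-11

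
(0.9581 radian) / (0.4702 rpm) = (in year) 6.17e-07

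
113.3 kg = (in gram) 1.133e+05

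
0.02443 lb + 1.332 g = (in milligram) 1.241e+04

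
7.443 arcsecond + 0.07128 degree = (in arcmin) 4.401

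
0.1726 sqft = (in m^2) 0.01604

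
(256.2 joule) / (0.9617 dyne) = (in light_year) 2.816e-09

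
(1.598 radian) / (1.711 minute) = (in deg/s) 0.8919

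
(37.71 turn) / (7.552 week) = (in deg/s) 0.002972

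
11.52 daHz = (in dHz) 1152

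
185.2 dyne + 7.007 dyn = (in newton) 0.001922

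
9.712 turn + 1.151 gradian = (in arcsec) 1.259e+07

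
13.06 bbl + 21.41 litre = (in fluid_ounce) 7.093e+04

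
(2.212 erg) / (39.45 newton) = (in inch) 2.208e-07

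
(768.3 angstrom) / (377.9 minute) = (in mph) 7.58e-12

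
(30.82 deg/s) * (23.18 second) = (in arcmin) 4.286e+04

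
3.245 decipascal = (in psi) 4.706e-05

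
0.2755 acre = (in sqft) 1.2e+04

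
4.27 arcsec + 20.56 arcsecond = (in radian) 0.0001204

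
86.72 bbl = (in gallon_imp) 3033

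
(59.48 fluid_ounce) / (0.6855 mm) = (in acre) 0.0006341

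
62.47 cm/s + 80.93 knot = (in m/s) 42.26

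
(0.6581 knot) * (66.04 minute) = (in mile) 0.8336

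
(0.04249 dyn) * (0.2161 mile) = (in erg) 1478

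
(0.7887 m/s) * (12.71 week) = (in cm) 6.063e+08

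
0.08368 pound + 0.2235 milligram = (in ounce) 1.339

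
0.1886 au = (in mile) 1.753e+07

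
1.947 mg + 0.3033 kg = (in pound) 0.6687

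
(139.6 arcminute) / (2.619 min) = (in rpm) 0.002468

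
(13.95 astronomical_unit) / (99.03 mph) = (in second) 4.714e+10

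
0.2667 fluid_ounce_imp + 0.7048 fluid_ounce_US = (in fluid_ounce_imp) 1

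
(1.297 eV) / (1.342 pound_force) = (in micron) 3.481e-14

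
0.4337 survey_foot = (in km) 0.0001322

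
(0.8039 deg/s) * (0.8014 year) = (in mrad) 3.546e+08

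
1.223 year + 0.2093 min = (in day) 446.4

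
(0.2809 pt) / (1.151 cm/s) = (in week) 1.424e-08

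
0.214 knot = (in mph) 0.2463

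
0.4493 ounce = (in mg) 1.274e+04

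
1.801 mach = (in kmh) 2208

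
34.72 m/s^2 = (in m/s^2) 34.72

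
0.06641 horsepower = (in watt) 49.52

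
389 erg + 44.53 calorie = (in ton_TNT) 4.453e-08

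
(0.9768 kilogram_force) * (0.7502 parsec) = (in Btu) 2.102e+14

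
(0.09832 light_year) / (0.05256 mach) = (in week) 8.594e+07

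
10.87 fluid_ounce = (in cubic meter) 0.0003215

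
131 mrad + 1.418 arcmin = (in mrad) 131.4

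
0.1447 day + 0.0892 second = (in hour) 3.473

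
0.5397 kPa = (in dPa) 5397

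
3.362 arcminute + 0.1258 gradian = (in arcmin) 10.16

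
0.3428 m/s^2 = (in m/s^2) 0.3428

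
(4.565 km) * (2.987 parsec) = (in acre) 1.04e+17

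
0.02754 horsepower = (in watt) 20.54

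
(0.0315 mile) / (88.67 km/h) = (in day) 2.382e-05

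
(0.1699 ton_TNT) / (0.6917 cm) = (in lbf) 2.31e+10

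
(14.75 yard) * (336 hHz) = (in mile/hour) 1.014e+06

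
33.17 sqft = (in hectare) 0.0003082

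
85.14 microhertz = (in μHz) 85.14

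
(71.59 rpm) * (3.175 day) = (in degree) 1.178e+08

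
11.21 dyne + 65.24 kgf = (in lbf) 143.8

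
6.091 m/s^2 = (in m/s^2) 6.091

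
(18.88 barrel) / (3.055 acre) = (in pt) 0.6882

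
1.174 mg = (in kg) 1.174e-06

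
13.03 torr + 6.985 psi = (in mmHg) 374.3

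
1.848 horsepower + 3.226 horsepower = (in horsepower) 5.074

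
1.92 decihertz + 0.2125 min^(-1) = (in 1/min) 11.73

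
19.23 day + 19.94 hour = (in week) 2.866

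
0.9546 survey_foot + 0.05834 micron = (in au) 1.945e-12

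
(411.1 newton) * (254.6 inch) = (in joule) 2659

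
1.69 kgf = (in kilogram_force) 1.69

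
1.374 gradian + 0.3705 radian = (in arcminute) 1348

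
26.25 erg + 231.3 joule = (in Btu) 0.2192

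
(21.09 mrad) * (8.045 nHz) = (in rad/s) 1.697e-10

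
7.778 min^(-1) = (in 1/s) 0.1296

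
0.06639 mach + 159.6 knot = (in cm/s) 1.047e+04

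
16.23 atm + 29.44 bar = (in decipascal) 4.589e+07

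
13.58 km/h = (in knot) 7.333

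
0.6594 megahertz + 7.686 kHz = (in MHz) 0.6671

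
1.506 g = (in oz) 0.05312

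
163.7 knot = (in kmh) 303.2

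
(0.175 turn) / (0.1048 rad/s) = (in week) 1.735e-05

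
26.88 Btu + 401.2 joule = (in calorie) 6874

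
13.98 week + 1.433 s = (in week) 13.98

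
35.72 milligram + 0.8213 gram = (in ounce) 0.03023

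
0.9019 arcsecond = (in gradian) 0.0002784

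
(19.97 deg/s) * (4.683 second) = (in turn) 0.2598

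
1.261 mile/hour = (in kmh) 2.029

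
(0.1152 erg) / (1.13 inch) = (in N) 4.014e-07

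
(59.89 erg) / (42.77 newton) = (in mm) 0.00014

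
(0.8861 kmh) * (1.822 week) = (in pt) 7.688e+08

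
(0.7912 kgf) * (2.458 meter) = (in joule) 19.07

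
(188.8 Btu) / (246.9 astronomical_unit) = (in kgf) 5.499e-10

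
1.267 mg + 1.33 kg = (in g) 1330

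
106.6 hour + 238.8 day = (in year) 0.6664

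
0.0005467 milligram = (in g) 5.467e-07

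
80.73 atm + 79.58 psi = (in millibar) 8.729e+04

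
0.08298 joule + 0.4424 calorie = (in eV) 1.207e+19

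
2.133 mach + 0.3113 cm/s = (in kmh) 2615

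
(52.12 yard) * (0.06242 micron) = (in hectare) 2.975e-10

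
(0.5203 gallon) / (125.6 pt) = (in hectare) 4.445e-06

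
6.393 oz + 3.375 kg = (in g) 3556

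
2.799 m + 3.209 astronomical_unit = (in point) 1.361e+15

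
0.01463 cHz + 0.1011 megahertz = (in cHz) 1.011e+07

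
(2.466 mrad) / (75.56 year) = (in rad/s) 1.035e-12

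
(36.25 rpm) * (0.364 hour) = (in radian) 4974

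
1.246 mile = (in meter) 2005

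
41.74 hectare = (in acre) 103.1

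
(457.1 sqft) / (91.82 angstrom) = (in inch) 1.821e+11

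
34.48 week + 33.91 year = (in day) 1.262e+04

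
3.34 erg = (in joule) 3.34e-07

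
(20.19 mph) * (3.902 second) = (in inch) 1387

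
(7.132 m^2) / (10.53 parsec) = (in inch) 8.642e-16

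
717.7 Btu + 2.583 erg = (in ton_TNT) 0.000181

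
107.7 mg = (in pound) 0.0002374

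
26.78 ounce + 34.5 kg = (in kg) 35.26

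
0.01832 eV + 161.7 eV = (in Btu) 2.456e-20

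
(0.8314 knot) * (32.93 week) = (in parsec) 2.761e-10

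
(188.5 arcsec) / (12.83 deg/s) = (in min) 6.802e-05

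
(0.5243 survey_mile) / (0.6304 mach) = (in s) 3.931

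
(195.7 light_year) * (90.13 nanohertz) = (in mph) 3.733e+11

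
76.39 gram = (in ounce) 2.695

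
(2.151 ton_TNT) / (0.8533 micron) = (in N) 1.055e+16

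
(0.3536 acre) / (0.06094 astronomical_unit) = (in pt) 0.0004449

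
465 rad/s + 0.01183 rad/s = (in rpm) 4441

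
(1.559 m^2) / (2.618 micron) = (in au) 3.981e-06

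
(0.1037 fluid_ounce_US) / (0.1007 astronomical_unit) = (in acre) 5.03e-20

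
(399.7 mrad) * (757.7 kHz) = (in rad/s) 3.029e+05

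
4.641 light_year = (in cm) 4.391e+18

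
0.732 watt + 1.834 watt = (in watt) 2.566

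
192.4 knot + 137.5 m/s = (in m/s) 236.5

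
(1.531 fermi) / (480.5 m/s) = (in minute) 5.31e-20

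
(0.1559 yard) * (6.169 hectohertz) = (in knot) 170.9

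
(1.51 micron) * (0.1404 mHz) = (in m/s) 2.12e-10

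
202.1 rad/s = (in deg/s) 1.158e+04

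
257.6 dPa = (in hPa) 0.2576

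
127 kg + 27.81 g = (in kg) 127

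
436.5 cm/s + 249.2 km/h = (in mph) 164.6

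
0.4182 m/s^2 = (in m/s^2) 0.4182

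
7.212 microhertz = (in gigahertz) 7.212e-15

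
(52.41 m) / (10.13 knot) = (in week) 1.663e-05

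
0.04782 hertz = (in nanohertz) 4.782e+07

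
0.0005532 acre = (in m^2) 2.239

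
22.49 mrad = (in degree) 1.289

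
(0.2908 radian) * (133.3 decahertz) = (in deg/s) 2.221e+04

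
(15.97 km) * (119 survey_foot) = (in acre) 143.1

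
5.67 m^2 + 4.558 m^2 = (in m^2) 10.23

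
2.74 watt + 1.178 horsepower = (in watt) 881.2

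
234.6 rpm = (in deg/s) 1408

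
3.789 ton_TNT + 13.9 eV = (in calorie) 3.789e+09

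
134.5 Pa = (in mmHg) 1.009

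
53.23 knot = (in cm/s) 2738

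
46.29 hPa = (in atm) 0.04568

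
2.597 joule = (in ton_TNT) 6.207e-10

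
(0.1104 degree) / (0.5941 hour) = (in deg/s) 5.162e-05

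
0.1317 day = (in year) 0.0003608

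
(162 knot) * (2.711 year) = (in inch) 2.805e+11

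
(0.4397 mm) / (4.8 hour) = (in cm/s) 2.545e-06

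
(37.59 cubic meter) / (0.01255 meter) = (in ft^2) 3.224e+04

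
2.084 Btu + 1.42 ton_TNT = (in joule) 5.941e+09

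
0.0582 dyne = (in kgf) 5.935e-08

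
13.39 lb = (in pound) 13.39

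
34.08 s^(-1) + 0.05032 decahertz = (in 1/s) 34.58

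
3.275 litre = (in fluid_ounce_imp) 115.3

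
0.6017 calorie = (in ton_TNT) 6.017e-10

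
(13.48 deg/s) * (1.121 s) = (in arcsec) 5.44e+04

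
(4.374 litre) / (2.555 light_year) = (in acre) 4.471e-23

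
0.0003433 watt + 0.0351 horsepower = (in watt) 26.17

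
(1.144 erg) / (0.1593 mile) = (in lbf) 1.003e-10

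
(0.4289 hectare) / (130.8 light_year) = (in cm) 3.466e-13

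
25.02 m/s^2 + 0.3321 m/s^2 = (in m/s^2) 25.35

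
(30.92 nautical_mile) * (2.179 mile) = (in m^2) 2.008e+08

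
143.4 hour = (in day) 5.975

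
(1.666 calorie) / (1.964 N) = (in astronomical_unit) 2.372e-11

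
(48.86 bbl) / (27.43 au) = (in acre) 4.678e-16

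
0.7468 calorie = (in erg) 3.125e+07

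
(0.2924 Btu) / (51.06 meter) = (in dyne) 6.042e+05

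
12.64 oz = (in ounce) 12.64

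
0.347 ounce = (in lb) 0.02169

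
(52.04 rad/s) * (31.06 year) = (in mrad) 5.097e+13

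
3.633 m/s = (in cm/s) 363.3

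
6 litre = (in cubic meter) 0.006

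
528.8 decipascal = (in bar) 0.0005288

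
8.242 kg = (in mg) 8.242e+06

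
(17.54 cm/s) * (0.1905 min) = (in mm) 2005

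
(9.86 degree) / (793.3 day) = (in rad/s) 2.511e-09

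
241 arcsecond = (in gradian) 0.07438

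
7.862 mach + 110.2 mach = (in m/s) 4.02e+04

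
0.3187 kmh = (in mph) 0.198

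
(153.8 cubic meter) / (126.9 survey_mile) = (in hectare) 7.531e-08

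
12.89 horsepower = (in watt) 9612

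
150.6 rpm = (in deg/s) 903.6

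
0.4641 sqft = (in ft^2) 0.4641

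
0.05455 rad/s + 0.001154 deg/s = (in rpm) 0.5211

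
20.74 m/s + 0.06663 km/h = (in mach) 0.06096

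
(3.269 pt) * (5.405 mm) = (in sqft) 6.709e-05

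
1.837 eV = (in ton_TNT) 7.034e-29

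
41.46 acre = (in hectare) 16.78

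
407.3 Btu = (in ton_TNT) 0.0001027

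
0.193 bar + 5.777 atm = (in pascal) 6.047e+05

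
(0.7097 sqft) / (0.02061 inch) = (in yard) 137.7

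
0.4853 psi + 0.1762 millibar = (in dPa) 3.364e+04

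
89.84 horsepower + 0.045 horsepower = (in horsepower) 89.89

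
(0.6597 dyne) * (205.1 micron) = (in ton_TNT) 3.234e-19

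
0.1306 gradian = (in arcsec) 423.1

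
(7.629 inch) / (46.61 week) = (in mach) 2.019e-11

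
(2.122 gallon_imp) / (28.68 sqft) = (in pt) 10.26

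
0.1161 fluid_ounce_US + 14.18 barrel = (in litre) 2254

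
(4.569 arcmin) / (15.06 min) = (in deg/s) 8.427e-05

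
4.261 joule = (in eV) 2.66e+19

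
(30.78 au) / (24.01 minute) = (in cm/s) 3.196e+11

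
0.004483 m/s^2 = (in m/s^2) 0.004483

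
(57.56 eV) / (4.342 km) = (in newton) 2.124e-21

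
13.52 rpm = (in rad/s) 1.416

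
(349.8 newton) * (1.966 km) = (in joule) 6.877e+05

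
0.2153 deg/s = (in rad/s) 0.003758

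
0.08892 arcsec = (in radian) 4.311e-07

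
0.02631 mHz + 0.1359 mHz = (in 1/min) 0.009733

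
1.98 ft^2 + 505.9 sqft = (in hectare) 0.004718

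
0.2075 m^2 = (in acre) 5.127e-05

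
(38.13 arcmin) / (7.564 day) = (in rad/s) 1.697e-08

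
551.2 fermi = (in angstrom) 0.005512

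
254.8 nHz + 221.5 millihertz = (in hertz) 0.2215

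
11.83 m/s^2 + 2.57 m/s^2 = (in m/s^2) 14.4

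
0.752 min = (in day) 0.0005222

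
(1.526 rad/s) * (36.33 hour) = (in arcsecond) 4.117e+10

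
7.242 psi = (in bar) 0.4993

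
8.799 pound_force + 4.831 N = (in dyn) 4.397e+06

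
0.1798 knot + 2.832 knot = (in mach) 0.00455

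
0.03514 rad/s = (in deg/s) 2.013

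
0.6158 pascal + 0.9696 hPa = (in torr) 0.7319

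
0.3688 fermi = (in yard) 4.033e-16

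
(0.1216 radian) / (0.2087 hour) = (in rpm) 0.001546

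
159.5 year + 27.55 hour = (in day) 5.822e+04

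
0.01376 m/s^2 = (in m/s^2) 0.01376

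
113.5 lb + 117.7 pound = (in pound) 231.2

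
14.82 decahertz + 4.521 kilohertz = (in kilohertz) 4.669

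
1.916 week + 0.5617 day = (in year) 0.03828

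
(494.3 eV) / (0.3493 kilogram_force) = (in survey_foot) 7.585e-17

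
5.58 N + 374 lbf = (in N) 1669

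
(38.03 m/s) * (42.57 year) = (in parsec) 1.655e-06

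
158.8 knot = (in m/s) 81.69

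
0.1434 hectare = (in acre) 0.3543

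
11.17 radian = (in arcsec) 2.304e+06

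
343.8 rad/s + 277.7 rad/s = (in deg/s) 3.561e+04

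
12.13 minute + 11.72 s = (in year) 2.345e-05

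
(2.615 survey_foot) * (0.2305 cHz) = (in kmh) 0.006614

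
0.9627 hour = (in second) 3466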